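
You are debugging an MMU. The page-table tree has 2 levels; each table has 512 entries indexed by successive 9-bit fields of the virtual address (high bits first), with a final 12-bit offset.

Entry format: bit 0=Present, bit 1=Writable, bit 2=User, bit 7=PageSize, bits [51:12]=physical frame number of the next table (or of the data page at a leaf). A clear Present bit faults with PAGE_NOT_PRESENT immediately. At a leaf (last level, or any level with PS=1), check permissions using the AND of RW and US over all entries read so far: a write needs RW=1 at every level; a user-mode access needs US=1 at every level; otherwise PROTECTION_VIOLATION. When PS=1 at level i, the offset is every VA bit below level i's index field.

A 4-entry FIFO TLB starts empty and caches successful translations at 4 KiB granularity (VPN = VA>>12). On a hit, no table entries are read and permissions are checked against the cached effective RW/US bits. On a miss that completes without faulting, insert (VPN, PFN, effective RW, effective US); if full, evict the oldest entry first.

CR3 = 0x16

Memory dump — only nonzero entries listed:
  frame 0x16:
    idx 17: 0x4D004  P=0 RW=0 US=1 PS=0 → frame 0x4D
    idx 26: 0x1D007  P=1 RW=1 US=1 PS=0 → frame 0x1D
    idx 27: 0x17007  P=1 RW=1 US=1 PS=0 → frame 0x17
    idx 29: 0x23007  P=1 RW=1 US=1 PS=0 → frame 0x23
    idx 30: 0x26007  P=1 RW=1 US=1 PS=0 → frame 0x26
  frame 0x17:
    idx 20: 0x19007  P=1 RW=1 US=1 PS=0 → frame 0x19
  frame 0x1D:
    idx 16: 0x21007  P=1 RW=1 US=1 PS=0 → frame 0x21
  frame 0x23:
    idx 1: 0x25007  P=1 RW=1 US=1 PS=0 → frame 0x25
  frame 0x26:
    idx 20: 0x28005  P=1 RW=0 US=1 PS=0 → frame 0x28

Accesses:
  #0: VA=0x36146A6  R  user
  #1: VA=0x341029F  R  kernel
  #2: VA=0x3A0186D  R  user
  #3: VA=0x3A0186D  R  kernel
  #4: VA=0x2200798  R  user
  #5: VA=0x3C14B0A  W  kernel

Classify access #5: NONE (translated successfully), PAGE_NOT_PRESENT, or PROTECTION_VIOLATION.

Walk each access:
#0 VA=0x36146A6 (r,user):
  L0: frame=0x16 idx=27 entry=0x17007 [P=1 RW=1 US=1 PS=0]
  L1: frame=0x17 idx=20 entry=0x19007 [P=1 RW=1 US=1 PS=0]
  → PA=0x196A6  (2 entries read)
#1 VA=0x341029F (r,kernel):
  L0: frame=0x16 idx=26 entry=0x1D007 [P=1 RW=1 US=1 PS=0]
  L1: frame=0x1D idx=16 entry=0x21007 [P=1 RW=1 US=1 PS=0]
  → PA=0x2129F  (2 entries read)
#2 VA=0x3A0186D (r,user):
  L0: frame=0x16 idx=29 entry=0x23007 [P=1 RW=1 US=1 PS=0]
  L1: frame=0x23 idx=1 entry=0x25007 [P=1 RW=1 US=1 PS=0]
  → PA=0x2586D  (2 entries read)
#3 VA=0x3A0186D (r,kernel):
  TLB hit vpn=0x3A01 → PA=0x2586D
#4 VA=0x2200798 (r,user):
  L0: frame=0x16 idx=17 entry=0x4D004 [P=0 RW=0 US=1 PS=0]
  ⇒ fault: PAGE_NOT_PRESENT  — 1 lookups
#5 VA=0x3C14B0A (w,kernel):
  L0: frame=0x16 idx=30 entry=0x26007 [P=1 RW=1 US=1 PS=0]
  L1: frame=0x26 idx=20 entry=0x28005 [P=1 RW=0 US=1 PS=0]
  ⇒ fault: PROTECTION_VIOLATION  — 2 lookups

Access #5 fault: PROTECTION_VIOLATION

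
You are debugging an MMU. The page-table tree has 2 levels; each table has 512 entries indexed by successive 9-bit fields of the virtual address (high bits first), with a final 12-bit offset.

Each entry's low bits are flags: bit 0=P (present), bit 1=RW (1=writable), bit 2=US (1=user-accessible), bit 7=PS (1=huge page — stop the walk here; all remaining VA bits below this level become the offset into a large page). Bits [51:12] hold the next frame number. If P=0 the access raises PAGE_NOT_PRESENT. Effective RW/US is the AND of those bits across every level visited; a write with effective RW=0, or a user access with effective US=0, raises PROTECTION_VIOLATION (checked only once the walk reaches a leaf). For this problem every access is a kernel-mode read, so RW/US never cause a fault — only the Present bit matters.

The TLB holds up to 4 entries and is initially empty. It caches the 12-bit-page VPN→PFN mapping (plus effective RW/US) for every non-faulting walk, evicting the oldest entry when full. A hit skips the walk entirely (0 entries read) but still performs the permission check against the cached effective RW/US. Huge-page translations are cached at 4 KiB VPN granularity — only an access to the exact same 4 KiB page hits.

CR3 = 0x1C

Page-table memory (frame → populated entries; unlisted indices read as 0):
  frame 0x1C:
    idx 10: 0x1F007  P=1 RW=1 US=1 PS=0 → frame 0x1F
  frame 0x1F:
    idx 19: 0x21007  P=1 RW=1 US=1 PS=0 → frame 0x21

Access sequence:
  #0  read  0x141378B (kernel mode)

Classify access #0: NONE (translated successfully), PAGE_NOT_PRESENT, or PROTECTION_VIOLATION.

Walk each access:
#0 VA=0x141378B (r,kernel):
  L0: frame=0x1C idx=10 entry=0x1F007 [P=1 RW=1 US=1 PS=0]
  L1: frame=0x1F idx=19 entry=0x21007 [P=1 RW=1 US=1 PS=0]
  → PA=0x2178B  (2 entries read)

Access #0 fault: NONE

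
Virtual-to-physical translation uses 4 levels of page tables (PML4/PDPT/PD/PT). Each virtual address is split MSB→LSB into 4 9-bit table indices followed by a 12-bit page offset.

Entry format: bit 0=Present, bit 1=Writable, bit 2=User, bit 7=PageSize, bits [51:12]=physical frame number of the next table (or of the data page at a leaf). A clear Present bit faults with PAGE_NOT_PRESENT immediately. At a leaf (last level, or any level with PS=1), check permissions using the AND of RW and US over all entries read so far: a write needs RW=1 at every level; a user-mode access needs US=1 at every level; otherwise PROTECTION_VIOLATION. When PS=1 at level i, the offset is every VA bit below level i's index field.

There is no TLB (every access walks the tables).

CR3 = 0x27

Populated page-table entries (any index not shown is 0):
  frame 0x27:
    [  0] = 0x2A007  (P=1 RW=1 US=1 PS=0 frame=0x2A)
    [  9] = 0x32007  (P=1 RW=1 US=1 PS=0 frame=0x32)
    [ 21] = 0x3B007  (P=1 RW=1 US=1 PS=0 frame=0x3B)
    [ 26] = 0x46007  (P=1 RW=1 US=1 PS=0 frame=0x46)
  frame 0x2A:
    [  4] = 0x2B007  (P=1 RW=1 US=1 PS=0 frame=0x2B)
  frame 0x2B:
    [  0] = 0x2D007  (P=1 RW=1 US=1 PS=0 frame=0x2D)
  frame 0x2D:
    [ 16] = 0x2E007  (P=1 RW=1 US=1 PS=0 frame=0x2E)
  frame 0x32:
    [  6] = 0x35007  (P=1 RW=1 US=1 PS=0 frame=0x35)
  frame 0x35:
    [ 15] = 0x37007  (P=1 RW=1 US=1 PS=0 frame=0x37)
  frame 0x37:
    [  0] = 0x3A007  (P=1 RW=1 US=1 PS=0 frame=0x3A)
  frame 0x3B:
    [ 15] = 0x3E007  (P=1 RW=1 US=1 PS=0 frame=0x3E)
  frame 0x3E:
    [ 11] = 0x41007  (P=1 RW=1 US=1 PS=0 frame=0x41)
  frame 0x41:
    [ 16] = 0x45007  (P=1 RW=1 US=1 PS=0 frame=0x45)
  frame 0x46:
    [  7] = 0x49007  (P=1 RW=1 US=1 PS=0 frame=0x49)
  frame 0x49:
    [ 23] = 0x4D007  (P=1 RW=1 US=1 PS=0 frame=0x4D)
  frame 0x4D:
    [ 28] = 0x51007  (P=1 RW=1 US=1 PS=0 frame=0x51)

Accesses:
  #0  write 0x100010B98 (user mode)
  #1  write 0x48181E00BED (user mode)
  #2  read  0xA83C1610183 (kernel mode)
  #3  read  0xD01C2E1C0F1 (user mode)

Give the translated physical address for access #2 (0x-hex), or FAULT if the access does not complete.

Trace:
#0 VA=0x100010B98 (w,user):
  lvl0: tbl 0x27, slot 0 ⇒ 0x2A007 (P1/RW1/US1/PS0)
  lvl1: tbl 0x2A, slot 4 ⇒ 0x2B007 (P1/RW1/US1/PS0)
  lvl2: tbl 0x2B, slot 0 ⇒ 0x2D007 (P1/RW1/US1/PS0)
  lvl3: tbl 0x2D, slot 16 ⇒ 0x2E007 (P1/RW1/US1/PS0)
  → PA=0x2EB98  (4 entries read)
#1 VA=0x48181E00BED (w,user):
  lvl0: tbl 0x27, slot 9 ⇒ 0x32007 (P1/RW1/US1/PS0)
  lvl1: tbl 0x32, slot 6 ⇒ 0x35007 (P1/RW1/US1/PS0)
  lvl2: tbl 0x35, slot 15 ⇒ 0x37007 (P1/RW1/US1/PS0)
  lvl3: tbl 0x37, slot 0 ⇒ 0x3A007 (P1/RW1/US1/PS0)
  → PA=0x3ABED  (4 entries read)
#2 VA=0xA83C1610183 (r,kernel):
  lvl0: tbl 0x27, slot 21 ⇒ 0x3B007 (P1/RW1/US1/PS0)
  lvl1: tbl 0x3B, slot 15 ⇒ 0x3E007 (P1/RW1/US1/PS0)
  lvl2: tbl 0x3E, slot 11 ⇒ 0x41007 (P1/RW1/US1/PS0)
  lvl3: tbl 0x41, slot 16 ⇒ 0x45007 (P1/RW1/US1/PS0)
  → PA=0x45183  (4 entries read)
#3 VA=0xD01C2E1C0F1 (r,user):
  lvl0: tbl 0x27, slot 26 ⇒ 0x46007 (P1/RW1/US1/PS0)
  lvl1: tbl 0x46, slot 7 ⇒ 0x49007 (P1/RW1/US1/PS0)
  lvl2: tbl 0x49, slot 23 ⇒ 0x4D007 (P1/RW1/US1/PS0)
  lvl3: tbl 0x4D, slot 28 ⇒ 0x51007 (P1/RW1/US1/PS0)
  → PA=0x510F1  (4 entries read)

Access #2 PA: 0x45183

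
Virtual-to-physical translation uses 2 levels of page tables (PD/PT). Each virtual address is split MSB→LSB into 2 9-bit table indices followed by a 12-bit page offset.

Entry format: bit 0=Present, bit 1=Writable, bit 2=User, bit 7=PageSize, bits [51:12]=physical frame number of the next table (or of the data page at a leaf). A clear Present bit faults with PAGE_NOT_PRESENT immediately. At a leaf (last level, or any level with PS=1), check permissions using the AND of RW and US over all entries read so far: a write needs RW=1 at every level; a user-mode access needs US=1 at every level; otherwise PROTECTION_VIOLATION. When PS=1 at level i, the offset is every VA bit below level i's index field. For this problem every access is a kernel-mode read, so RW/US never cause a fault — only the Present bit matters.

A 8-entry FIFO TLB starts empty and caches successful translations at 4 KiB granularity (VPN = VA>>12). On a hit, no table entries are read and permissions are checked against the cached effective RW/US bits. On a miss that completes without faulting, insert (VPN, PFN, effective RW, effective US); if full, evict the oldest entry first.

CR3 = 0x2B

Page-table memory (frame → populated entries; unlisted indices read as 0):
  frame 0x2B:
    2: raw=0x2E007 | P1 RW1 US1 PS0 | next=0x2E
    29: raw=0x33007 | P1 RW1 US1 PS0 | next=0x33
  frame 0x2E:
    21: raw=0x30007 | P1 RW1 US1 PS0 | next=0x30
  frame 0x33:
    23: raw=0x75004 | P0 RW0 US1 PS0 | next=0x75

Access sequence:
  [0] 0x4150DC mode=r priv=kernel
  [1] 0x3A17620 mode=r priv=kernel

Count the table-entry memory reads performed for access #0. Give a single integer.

Per-access translation:
#0 VA=0x4150DC (r,kernel):
  lvl0: tbl 0x2B, slot 2 ⇒ 0x2E007 (P1/RW1/US1/PS0)
  lvl1: tbl 0x2E, slot 21 ⇒ 0x30007 (P1/RW1/US1/PS0)
  → PA=0x300DC  (2 entries read)
#1 VA=0x3A17620 (r,kernel):
  lvl0: tbl 0x2B, slot 29 ⇒ 0x33007 (P1/RW1/US1/PS0)
  lvl1: tbl 0x33, slot 23 ⇒ 0x75004 (P0/RW0/US1/PS0)
  ⇒ fault: PAGE_NOT_PRESENT  — 2 lookups

Entries read for #0: 2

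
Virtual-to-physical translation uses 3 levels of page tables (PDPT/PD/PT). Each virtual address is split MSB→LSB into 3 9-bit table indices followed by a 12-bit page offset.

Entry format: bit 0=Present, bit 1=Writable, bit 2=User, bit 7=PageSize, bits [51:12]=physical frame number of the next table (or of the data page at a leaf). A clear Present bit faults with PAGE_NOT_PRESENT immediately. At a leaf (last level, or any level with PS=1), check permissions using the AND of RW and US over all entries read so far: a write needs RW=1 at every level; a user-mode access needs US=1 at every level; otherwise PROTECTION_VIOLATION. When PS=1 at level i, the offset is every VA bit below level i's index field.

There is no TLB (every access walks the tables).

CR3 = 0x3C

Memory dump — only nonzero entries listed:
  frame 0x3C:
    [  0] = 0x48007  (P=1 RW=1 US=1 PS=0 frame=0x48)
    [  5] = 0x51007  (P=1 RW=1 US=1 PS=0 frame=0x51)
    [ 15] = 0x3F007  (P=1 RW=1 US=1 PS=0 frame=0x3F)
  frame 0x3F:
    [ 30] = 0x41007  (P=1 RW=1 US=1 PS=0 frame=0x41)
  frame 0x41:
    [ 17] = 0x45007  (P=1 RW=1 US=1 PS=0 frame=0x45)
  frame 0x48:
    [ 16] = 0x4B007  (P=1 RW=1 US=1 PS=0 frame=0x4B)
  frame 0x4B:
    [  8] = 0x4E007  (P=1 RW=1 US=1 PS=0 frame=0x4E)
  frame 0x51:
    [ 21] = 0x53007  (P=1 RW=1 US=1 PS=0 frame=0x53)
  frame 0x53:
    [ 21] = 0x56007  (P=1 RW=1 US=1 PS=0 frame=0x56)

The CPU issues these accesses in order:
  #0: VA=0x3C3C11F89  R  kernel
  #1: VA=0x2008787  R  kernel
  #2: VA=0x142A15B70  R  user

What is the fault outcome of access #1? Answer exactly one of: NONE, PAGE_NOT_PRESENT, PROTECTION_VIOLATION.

Walk each access:
#0 VA=0x3C3C11F89 (r,kernel):
  lvl0: tbl 0x3C, slot 15 ⇒ 0x3F007 (P1/RW1/US1/PS0)
  lvl1: tbl 0x3F, slot 30 ⇒ 0x41007 (P1/RW1/US1/PS0)
  lvl2: tbl 0x41, slot 17 ⇒ 0x45007 (P1/RW1/US1/PS0)
  ⇒ phys 0x45F89  [3 reads]
#1 VA=0x2008787 (r,kernel):
  lvl0: tbl 0x3C, slot 0 ⇒ 0x48007 (P1/RW1/US1/PS0)
  lvl1: tbl 0x48, slot 16 ⇒ 0x4B007 (P1/RW1/US1/PS0)
  lvl2: tbl 0x4B, slot 8 ⇒ 0x4E007 (P1/RW1/US1/PS0)
  ⇒ phys 0x4E787  [3 reads]
#2 VA=0x142A15B70 (r,user):
  lvl0: tbl 0x3C, slot 5 ⇒ 0x51007 (P1/RW1/US1/PS0)
  lvl1: tbl 0x51, slot 21 ⇒ 0x53007 (P1/RW1/US1/PS0)
  lvl2: tbl 0x53, slot 21 ⇒ 0x56007 (P1/RW1/US1/PS0)
  ⇒ phys 0x56B70  [3 reads]

Access #1 fault: NONE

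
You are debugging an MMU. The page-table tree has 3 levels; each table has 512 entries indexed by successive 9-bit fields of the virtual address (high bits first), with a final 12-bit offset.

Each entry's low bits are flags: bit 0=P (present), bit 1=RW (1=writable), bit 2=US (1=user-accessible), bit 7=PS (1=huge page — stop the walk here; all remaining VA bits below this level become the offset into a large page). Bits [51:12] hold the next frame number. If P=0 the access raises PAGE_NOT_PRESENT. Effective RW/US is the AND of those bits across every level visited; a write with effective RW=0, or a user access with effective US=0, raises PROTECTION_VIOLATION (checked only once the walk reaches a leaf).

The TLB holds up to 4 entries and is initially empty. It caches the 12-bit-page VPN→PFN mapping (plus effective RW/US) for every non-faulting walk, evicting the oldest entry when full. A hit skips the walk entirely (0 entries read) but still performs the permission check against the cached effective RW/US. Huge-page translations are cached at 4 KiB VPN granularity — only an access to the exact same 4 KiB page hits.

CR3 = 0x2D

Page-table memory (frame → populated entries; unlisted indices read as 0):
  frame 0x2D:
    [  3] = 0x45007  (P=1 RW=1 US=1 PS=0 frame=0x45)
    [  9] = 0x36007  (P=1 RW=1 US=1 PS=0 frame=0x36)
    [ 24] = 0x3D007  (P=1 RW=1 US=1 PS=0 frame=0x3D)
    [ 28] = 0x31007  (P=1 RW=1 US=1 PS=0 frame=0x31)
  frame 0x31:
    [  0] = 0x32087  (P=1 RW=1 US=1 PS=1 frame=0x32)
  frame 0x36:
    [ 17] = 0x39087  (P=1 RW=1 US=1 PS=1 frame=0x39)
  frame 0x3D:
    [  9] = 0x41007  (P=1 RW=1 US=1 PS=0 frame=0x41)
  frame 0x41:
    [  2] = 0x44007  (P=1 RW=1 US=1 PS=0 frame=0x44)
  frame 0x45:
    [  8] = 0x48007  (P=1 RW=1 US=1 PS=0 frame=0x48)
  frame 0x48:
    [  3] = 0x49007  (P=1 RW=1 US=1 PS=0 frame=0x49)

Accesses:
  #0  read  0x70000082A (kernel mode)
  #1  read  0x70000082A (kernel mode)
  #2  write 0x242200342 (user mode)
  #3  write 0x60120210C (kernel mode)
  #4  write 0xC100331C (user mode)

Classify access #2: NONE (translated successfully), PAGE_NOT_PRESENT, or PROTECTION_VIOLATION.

Per-access translation:
#0 VA=0x70000082A (r,kernel):
  [0] read 0x2D idx=28: raw=0x31007 flags P=1 W=1 U=1 S=0
  [1] read 0x31 idx=0: raw=0x32087 flags P=1 W=1 U=1 S=1
  ✓ 0x3282A (huge @L1)  — 2 lookups
#1 VA=0x70000082A (r,kernel):
  TLB hit vpn=0x700000 → PA=0x3282A
#2 VA=0x242200342 (w,user):
  [0] read 0x2D idx=9: raw=0x36007 flags P=1 W=1 U=1 S=0
  [1] read 0x36 idx=17: raw=0x39087 flags P=1 W=1 U=1 S=1
  ✓ 0x39342 (huge @L1)  — 2 lookups
#3 VA=0x60120210C (w,kernel):
  [0] read 0x2D idx=24: raw=0x3D007 flags P=1 W=1 U=1 S=0
  [1] read 0x3D idx=9: raw=0x41007 flags P=1 W=1 U=1 S=0
  [2] read 0x41 idx=2: raw=0x44007 flags P=1 W=1 U=1 S=0
  ✓ 0x4410C  — 3 lookups
#4 VA=0xC100331C (w,user):
  [0] read 0x2D idx=3: raw=0x45007 flags P=1 W=1 U=1 S=0
  [1] read 0x45 idx=8: raw=0x48007 flags P=1 W=1 U=1 S=0
  [2] read 0x48 idx=3: raw=0x49007 flags P=1 W=1 U=1 S=0
  ✓ 0x4931C  — 3 lookups

Access #2 fault: NONE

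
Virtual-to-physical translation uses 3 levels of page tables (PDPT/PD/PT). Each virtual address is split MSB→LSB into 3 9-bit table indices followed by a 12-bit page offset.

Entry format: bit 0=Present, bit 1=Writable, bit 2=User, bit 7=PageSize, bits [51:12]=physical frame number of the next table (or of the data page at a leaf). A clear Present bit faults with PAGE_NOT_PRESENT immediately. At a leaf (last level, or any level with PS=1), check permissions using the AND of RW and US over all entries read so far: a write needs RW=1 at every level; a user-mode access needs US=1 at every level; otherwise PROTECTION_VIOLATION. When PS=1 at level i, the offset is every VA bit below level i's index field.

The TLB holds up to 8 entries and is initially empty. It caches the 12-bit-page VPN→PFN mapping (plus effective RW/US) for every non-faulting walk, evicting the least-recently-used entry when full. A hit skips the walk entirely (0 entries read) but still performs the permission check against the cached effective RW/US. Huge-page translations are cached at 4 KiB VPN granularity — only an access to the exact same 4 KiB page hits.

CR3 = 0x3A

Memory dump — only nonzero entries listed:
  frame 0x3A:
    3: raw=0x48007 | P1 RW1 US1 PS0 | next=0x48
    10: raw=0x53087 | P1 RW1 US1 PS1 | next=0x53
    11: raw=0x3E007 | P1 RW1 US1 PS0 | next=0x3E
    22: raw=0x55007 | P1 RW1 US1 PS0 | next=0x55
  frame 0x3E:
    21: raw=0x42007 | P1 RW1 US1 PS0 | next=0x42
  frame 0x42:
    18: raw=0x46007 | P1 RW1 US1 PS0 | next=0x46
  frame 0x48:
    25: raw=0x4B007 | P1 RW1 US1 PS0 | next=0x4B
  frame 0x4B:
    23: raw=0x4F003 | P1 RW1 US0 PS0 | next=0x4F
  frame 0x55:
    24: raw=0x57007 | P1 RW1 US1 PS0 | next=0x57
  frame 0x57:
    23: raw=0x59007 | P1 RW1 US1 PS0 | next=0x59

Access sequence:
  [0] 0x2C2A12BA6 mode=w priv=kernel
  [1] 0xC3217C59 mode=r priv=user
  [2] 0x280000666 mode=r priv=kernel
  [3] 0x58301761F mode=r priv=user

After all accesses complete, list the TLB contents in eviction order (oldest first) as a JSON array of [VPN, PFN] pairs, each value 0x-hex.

Trace:
#0 VA=0x2C2A12BA6 (w,kernel):
  L0: frame=0x3A idx=11 entry=0x3E007 [P=1 RW=1 US=1 PS=0]
  L1: frame=0x3E idx=21 entry=0x42007 [P=1 RW=1 US=1 PS=0]
  L2: frame=0x42 idx=18 entry=0x46007 [P=1 RW=1 US=1 PS=0]
  ⇒ phys 0x46BA6  [3 reads]
#1 VA=0xC3217C59 (r,user):
  L0: frame=0x3A idx=3 entry=0x48007 [P=1 RW=1 US=1 PS=0]
  L1: frame=0x48 idx=25 entry=0x4B007 [P=1 RW=1 US=1 PS=0]
  L2: frame=0x4B idx=23 entry=0x4F003 [P=1 RW=1 US=0 PS=0]
  → PROTECTION_VIOLATION  (3 entries read)
#2 VA=0x280000666 (r,kernel):
  L0: frame=0x3A idx=10 entry=0x53087 [P=1 RW=1 US=1 PS=1]
  ⇒ phys 0x53666 (huge @L0)  [1 reads]
#3 VA=0x58301761F (r,user):
  L0: frame=0x3A idx=22 entry=0x55007 [P=1 RW=1 US=1 PS=0]
  L1: frame=0x55 idx=24 entry=0x57007 [P=1 RW=1 US=1 PS=0]
  L2: frame=0x57 idx=23 entry=0x59007 [P=1 RW=1 US=1 PS=0]
  ⇒ phys 0x5961F  [3 reads]

TLB: [["0x2C2A12", "0x46"], ["0x280000", "0x53"], ["0x583017", "0x59"]]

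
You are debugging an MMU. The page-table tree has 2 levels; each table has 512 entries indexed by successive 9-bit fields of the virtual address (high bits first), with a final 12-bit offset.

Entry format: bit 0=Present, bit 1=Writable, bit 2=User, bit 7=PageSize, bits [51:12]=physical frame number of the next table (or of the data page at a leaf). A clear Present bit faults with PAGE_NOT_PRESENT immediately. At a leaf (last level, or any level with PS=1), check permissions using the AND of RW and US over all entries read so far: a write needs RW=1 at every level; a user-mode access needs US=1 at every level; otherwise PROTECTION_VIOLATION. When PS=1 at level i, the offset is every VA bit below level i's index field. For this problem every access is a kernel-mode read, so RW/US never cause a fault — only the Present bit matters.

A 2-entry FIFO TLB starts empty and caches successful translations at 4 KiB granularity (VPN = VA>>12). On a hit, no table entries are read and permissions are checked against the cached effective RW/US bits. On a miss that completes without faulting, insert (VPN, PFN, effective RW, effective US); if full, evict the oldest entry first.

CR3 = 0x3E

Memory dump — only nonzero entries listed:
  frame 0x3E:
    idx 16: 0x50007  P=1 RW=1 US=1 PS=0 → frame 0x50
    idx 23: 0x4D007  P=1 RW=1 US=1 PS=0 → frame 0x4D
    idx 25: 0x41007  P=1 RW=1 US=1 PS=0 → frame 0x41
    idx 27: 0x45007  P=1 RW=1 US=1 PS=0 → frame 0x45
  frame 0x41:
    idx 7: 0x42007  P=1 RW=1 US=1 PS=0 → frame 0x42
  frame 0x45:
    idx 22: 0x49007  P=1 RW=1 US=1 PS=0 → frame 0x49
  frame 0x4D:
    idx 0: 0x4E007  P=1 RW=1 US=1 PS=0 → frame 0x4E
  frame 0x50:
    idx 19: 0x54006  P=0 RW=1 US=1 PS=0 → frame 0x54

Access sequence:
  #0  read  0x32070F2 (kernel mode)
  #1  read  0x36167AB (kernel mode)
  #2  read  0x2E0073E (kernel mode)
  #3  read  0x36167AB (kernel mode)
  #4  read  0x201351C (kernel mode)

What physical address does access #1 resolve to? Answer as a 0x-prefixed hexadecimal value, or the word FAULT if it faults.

Trace:
#0 VA=0x32070F2 (r,kernel):
  L0 @0x3E[25] → 0x41007  P=1,RW=1,US=1,PS=0
  L1 @0x41[7] → 0x42007  P=1,RW=1,US=1,PS=0
  → PA=0x420F2  (2 entries read)
#1 VA=0x36167AB (r,kernel):
  L0 @0x3E[27] → 0x45007  P=1,RW=1,US=1,PS=0
  L1 @0x45[22] → 0x49007  P=1,RW=1,US=1,PS=0
  → PA=0x497AB  (2 entries read)
#2 VA=0x2E0073E (r,kernel):
  L0 @0x3E[23] → 0x4D007  P=1,RW=1,US=1,PS=0
  L1 @0x4D[0] → 0x4E007  P=1,RW=1,US=1,PS=0
  → PA=0x4E73E  (2 entries read)
#3 VA=0x36167AB (r,kernel):
  TLB hit vpn=0x3616 → PA=0x497AB
#4 VA=0x201351C (r,kernel):
  L0 @0x3E[16] → 0x50007  P=1,RW=1,US=1,PS=0
  L1 @0x50[19] → 0x54006  P=0,RW=1,US=1,PS=0
  ⇒ fault: PAGE_NOT_PRESENT  — 2 lookups

Access #1 PA: 0x497AB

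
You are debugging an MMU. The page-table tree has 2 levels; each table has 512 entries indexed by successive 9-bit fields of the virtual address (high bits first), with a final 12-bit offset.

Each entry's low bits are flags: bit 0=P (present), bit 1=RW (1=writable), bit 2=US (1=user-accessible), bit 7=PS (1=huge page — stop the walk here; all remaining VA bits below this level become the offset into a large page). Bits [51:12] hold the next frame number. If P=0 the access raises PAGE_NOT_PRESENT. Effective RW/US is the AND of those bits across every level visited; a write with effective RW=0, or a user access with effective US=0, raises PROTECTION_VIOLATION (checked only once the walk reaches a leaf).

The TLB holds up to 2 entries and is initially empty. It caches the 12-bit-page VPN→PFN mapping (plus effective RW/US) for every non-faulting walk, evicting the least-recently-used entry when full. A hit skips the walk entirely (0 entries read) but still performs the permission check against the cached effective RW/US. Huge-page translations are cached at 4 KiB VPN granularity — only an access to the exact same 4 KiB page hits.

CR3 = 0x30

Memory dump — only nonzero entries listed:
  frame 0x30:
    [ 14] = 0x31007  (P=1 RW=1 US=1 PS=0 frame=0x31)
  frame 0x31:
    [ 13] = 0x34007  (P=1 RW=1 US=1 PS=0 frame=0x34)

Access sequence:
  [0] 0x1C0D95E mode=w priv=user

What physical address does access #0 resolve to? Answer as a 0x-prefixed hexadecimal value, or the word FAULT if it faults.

Per-access translation:
#0 VA=0x1C0D95E (w,user):
  lvl0: tbl 0x30, slot 14 ⇒ 0x31007 (P1/RW1/US1/PS0)
  lvl1: tbl 0x31, slot 13 ⇒ 0x34007 (P1/RW1/US1/PS0)
  ⇒ phys 0x3495E  [2 reads]

Access #0 PA: 0x3495E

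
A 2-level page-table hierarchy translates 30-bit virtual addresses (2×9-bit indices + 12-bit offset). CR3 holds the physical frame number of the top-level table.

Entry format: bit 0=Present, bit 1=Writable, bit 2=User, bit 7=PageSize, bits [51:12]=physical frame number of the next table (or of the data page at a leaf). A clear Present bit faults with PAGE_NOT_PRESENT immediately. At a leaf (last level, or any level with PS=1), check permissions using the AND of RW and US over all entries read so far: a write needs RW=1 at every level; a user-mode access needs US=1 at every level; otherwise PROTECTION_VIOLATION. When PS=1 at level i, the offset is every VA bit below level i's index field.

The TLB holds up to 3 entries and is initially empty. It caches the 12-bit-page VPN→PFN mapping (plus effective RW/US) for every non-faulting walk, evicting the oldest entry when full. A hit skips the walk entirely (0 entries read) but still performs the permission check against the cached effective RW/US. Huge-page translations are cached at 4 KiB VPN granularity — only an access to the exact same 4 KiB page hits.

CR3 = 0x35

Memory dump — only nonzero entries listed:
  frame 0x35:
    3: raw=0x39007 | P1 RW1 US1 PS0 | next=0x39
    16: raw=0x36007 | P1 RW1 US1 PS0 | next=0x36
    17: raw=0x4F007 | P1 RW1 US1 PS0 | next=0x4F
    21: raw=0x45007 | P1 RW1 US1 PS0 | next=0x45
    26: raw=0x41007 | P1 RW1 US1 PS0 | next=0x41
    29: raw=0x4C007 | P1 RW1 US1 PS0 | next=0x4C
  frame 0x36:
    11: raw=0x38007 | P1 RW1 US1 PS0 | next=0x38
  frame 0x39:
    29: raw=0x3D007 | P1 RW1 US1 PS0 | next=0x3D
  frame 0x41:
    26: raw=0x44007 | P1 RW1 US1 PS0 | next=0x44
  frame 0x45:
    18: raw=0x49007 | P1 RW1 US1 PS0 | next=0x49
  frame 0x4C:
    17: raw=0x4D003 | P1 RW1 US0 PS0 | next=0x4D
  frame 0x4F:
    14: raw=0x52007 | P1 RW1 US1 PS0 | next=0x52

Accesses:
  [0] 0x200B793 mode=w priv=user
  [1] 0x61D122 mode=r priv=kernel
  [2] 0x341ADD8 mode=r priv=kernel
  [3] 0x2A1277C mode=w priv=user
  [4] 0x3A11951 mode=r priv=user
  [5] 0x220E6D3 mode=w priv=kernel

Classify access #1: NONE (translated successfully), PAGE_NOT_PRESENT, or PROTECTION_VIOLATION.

Trace:
#0 VA=0x200B793 (w,user):
  L0: frame=0x35 idx=16 entry=0x36007 [P=1 RW=1 US=1 PS=0]
  L1: frame=0x36 idx=11 entry=0x38007 [P=1 RW=1 US=1 PS=0]
  ✓ 0x38793  — 2 lookups
#1 VA=0x61D122 (r,kernel):
  L0: frame=0x35 idx=3 entry=0x39007 [P=1 RW=1 US=1 PS=0]
  L1: frame=0x39 idx=29 entry=0x3D007 [P=1 RW=1 US=1 PS=0]
  ✓ 0x3D122  — 2 lookups
#2 VA=0x341ADD8 (r,kernel):
  L0: frame=0x35 idx=26 entry=0x41007 [P=1 RW=1 US=1 PS=0]
  L1: frame=0x41 idx=26 entry=0x44007 [P=1 RW=1 US=1 PS=0]
  ✓ 0x44DD8  — 2 lookups
#3 VA=0x2A1277C (w,user):
  L0: frame=0x35 idx=21 entry=0x45007 [P=1 RW=1 US=1 PS=0]
  L1: frame=0x45 idx=18 entry=0x49007 [P=1 RW=1 US=1 PS=0]
  ✓ 0x4977C  — 2 lookups
#4 VA=0x3A11951 (r,user):
  L0: frame=0x35 idx=29 entry=0x4C007 [P=1 RW=1 US=1 PS=0]
  L1: frame=0x4C idx=17 entry=0x4D003 [P=1 RW=1 US=0 PS=0]
  ⇒ fault: PROTECTION_VIOLATION  — 2 lookups
#5 VA=0x220E6D3 (w,kernel):
  L0: frame=0x35 idx=17 entry=0x4F007 [P=1 RW=1 US=1 PS=0]
  L1: frame=0x4F idx=14 entry=0x52007 [P=1 RW=1 US=1 PS=0]
  ✓ 0x526D3  — 2 lookups

Access #1 fault: NONE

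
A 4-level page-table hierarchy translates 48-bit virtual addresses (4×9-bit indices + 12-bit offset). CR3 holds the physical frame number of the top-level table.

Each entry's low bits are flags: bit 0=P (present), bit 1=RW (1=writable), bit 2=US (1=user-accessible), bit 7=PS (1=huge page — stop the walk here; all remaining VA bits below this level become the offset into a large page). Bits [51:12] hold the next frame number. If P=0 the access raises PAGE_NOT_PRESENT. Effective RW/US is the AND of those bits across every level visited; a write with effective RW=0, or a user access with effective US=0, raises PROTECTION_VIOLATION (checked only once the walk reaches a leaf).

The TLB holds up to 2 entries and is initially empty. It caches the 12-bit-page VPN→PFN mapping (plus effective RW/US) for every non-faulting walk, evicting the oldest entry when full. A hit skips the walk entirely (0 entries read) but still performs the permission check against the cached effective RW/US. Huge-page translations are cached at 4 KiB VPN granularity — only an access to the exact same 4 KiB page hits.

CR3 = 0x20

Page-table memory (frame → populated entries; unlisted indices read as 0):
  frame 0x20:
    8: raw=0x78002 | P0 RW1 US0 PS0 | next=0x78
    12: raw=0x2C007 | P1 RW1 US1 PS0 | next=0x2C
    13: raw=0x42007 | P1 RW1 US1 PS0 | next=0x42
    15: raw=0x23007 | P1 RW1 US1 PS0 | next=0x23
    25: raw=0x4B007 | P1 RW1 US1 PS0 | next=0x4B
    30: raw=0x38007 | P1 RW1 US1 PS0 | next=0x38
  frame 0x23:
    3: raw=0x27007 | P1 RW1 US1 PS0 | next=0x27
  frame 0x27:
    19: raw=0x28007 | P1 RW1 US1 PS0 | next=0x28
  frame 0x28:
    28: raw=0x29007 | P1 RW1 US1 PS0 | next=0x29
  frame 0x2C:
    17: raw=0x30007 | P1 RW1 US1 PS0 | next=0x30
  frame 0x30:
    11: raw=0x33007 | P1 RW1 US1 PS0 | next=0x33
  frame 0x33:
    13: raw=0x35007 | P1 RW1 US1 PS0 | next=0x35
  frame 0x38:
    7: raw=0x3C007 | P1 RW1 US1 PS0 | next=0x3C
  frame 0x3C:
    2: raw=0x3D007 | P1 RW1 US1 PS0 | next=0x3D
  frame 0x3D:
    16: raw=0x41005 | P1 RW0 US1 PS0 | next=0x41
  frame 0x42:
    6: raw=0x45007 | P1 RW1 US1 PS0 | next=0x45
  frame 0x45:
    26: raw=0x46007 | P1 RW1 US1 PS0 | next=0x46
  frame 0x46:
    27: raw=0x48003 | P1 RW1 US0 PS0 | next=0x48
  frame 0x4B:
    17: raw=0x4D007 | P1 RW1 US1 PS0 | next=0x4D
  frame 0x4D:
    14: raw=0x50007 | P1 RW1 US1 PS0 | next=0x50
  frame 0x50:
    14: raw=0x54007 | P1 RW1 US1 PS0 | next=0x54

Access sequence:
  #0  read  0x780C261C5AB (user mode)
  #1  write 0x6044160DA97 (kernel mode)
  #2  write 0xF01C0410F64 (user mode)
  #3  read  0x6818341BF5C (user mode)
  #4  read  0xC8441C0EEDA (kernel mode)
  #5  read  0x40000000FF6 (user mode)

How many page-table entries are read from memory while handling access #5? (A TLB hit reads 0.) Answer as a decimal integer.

Per-access translation:
#0 VA=0x780C261C5AB (r,user):
  lvl0: tbl 0x20, slot 15 ⇒ 0x23007 (P1/RW1/US1/PS0)
  lvl1: tbl 0x23, slot 3 ⇒ 0x27007 (P1/RW1/US1/PS0)
  lvl2: tbl 0x27, slot 19 ⇒ 0x28007 (P1/RW1/US1/PS0)
  lvl3: tbl 0x28, slot 28 ⇒ 0x29007 (P1/RW1/US1/PS0)
  ⇒ phys 0x295AB  [4 reads]
#1 VA=0x6044160DA97 (w,kernel):
  lvl0: tbl 0x20, slot 12 ⇒ 0x2C007 (P1/RW1/US1/PS0)
  lvl1: tbl 0x2C, slot 17 ⇒ 0x30007 (P1/RW1/US1/PS0)
  lvl2: tbl 0x30, slot 11 ⇒ 0x33007 (P1/RW1/US1/PS0)
  lvl3: tbl 0x33, slot 13 ⇒ 0x35007 (P1/RW1/US1/PS0)
  ⇒ phys 0x35A97  [4 reads]
#2 VA=0xF01C0410F64 (w,user):
  lvl0: tbl 0x20, slot 30 ⇒ 0x38007 (P1/RW1/US1/PS0)
  lvl1: tbl 0x38, slot 7 ⇒ 0x3C007 (P1/RW1/US1/PS0)
  lvl2: tbl 0x3C, slot 2 ⇒ 0x3D007 (P1/RW1/US1/PS0)
  lvl3: tbl 0x3D, slot 16 ⇒ 0x41005 (P1/RW0/US1/PS0)
  → PROTECTION_VIOLATION  (4 entries read)
#3 VA=0x6818341BF5C (r,user):
  lvl0: tbl 0x20, slot 13 ⇒ 0x42007 (P1/RW1/US1/PS0)
  lvl1: tbl 0x42, slot 6 ⇒ 0x45007 (P1/RW1/US1/PS0)
  lvl2: tbl 0x45, slot 26 ⇒ 0x46007 (P1/RW1/US1/PS0)
  lvl3: tbl 0x46, slot 27 ⇒ 0x48003 (P1/RW1/US0/PS0)
  → PROTECTION_VIOLATION  (4 entries read)
#4 VA=0xC8441C0EEDA (r,kernel):
  lvl0: tbl 0x20, slot 25 ⇒ 0x4B007 (P1/RW1/US1/PS0)
  lvl1: tbl 0x4B, slot 17 ⇒ 0x4D007 (P1/RW1/US1/PS0)
  lvl2: tbl 0x4D, slot 14 ⇒ 0x50007 (P1/RW1/US1/PS0)
  lvl3: tbl 0x50, slot 14 ⇒ 0x54007 (P1/RW1/US1/PS0)
  ⇒ phys 0x54EDA  [4 reads]
#5 VA=0x40000000FF6 (r,user):
  lvl0: tbl 0x20, slot 8 ⇒ 0x78002 (P0/RW1/US0/PS0)
  → PAGE_NOT_PRESENT  (1 entries read)

Entries read for #5: 1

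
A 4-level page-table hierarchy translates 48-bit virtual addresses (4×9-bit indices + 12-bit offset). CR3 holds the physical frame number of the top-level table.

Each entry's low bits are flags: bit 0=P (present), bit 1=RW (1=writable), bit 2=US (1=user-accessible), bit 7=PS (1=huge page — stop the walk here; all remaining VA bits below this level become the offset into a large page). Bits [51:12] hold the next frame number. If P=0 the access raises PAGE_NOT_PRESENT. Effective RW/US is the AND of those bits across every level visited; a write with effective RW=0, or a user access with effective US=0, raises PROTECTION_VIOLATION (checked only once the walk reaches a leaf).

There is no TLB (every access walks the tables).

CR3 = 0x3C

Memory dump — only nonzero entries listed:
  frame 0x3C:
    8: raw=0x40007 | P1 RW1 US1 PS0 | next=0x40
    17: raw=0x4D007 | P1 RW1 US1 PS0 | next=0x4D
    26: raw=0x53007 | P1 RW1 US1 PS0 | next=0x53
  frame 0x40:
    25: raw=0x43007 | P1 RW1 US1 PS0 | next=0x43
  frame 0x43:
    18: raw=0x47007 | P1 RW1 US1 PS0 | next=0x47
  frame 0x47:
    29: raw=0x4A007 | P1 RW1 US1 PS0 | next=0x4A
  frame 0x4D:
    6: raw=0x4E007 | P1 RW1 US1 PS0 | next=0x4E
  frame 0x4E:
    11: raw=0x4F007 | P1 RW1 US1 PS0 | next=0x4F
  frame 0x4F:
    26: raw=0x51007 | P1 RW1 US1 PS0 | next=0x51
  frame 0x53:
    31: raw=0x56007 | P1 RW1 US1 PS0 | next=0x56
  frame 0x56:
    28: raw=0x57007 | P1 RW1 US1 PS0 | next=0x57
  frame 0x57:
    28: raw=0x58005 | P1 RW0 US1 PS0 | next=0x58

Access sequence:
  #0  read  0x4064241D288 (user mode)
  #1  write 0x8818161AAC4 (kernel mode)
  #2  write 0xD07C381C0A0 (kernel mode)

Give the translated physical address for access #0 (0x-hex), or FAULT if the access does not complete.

Trace:
#0 VA=0x4064241D288 (r,user):
  lvl0: tbl 0x3C, slot 8 ⇒ 0x40007 (P1/RW1/US1/PS0)
  lvl1: tbl 0x40, slot 25 ⇒ 0x43007 (P1/RW1/US1/PS0)
  lvl2: tbl 0x43, slot 18 ⇒ 0x47007 (P1/RW1/US1/PS0)
  lvl3: tbl 0x47, slot 29 ⇒ 0x4A007 (P1/RW1/US1/PS0)
  → PA=0x4A288  (4 entries read)
#1 VA=0x8818161AAC4 (w,kernel):
  lvl0: tbl 0x3C, slot 17 ⇒ 0x4D007 (P1/RW1/US1/PS0)
  lvl1: tbl 0x4D, slot 6 ⇒ 0x4E007 (P1/RW1/US1/PS0)
  lvl2: tbl 0x4E, slot 11 ⇒ 0x4F007 (P1/RW1/US1/PS0)
  lvl3: tbl 0x4F, slot 26 ⇒ 0x51007 (P1/RW1/US1/PS0)
  → PA=0x51AC4  (4 entries read)
#2 VA=0xD07C381C0A0 (w,kernel):
  lvl0: tbl 0x3C, slot 26 ⇒ 0x53007 (P1/RW1/US1/PS0)
  lvl1: tbl 0x53, slot 31 ⇒ 0x56007 (P1/RW1/US1/PS0)
  lvl2: tbl 0x56, slot 28 ⇒ 0x57007 (P1/RW1/US1/PS0)
  lvl3: tbl 0x57, slot 28 ⇒ 0x58005 (P1/RW0/US1/PS0)
  ⇒ fault: PROTECTION_VIOLATION  — 4 lookups

Access #0 PA: 0x4A288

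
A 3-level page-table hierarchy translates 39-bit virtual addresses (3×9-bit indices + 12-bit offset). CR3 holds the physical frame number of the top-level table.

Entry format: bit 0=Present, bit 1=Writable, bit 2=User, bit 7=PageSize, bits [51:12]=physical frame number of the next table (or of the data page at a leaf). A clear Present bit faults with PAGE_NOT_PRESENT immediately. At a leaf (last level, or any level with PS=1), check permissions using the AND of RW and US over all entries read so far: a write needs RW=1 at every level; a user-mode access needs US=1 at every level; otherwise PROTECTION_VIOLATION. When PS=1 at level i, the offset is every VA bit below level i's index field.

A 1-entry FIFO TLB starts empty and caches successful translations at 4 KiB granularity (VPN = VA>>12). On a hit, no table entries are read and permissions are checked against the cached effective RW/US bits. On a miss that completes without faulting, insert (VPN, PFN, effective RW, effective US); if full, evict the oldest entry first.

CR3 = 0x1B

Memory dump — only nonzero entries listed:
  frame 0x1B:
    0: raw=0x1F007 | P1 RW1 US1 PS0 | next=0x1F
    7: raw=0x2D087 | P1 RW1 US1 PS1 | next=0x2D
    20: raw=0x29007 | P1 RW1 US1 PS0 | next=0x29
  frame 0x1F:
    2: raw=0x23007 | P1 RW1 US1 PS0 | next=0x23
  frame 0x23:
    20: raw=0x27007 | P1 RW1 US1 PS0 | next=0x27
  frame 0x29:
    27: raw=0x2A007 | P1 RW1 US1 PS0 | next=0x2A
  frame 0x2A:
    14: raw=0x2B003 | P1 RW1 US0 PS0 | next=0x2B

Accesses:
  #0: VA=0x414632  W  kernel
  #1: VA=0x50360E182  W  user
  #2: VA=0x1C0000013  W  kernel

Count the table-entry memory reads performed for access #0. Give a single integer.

Trace:
#0 VA=0x414632 (w,kernel):
  L0: frame=0x1B idx=0 entry=0x1F007 [P=1 RW=1 US=1 PS=0]
  L1: frame=0x1F idx=2 entry=0x23007 [P=1 RW=1 US=1 PS=0]
  L2: frame=0x23 idx=20 entry=0x27007 [P=1 RW=1 US=1 PS=0]
  ✓ 0x27632  — 3 lookups
#1 VA=0x50360E182 (w,user):
  L0: frame=0x1B idx=20 entry=0x29007 [P=1 RW=1 US=1 PS=0]
  L1: frame=0x29 idx=27 entry=0x2A007 [P=1 RW=1 US=1 PS=0]
  L2: frame=0x2A idx=14 entry=0x2B003 [P=1 RW=1 US=0 PS=0]
  ✗ PROTECTION_VIOLATION  [3 reads]
#2 VA=0x1C0000013 (w,kernel):
  L0: frame=0x1B idx=7 entry=0x2D087 [P=1 RW=1 US=1 PS=1]
  ✓ 0x2D013 (huge @L0)  — 1 lookups

Entries read for #0: 3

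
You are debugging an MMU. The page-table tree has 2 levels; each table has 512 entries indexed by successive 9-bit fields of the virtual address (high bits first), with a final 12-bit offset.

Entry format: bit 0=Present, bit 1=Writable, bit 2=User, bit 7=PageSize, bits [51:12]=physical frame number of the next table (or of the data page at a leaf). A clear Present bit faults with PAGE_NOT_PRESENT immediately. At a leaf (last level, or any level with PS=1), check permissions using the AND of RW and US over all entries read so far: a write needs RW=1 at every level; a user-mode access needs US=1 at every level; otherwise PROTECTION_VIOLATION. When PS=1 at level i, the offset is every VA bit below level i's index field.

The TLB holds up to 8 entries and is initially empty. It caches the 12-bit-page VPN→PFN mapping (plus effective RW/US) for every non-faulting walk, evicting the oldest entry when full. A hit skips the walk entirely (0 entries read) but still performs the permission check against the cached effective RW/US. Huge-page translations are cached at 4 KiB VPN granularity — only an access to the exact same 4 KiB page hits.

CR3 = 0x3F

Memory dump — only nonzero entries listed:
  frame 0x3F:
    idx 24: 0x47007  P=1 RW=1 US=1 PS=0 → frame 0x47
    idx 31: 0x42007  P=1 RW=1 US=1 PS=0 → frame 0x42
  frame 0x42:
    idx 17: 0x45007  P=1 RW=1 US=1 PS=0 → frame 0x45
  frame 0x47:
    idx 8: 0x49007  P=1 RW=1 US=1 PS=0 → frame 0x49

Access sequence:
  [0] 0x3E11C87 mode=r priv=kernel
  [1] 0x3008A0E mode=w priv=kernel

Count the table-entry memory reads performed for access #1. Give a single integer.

Walk each access:
#0 VA=0x3E11C87 (r,kernel):
  L0: frame=0x3F idx=31 entry=0x42007 [P=1 RW=1 US=1 PS=0]
  L1: frame=0x42 idx=17 entry=0x45007 [P=1 RW=1 US=1 PS=0]
  → PA=0x45C87  (2 entries read)
#1 VA=0x3008A0E (w,kernel):
  L0: frame=0x3F idx=24 entry=0x47007 [P=1 RW=1 US=1 PS=0]
  L1: frame=0x47 idx=8 entry=0x49007 [P=1 RW=1 US=1 PS=0]
  → PA=0x49A0E  (2 entries read)

Entries read for #1: 2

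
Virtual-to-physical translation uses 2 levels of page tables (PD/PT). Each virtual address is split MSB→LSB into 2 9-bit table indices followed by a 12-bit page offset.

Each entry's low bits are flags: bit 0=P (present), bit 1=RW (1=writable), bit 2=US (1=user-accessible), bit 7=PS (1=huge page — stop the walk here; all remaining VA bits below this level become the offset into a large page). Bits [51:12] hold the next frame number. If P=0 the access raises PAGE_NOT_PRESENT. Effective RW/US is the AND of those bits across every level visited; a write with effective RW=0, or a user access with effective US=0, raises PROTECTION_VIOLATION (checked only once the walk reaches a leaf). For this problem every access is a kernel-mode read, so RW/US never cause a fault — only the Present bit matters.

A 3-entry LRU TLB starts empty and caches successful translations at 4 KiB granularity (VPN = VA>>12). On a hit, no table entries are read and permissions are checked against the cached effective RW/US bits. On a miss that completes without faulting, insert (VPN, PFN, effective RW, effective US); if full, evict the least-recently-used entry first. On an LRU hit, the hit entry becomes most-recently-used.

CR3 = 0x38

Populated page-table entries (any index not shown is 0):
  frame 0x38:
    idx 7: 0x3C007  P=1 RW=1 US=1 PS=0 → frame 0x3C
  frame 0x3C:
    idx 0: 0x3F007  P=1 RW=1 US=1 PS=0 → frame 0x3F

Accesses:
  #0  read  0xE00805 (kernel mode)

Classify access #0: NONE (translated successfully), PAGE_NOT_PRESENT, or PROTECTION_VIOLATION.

Walk each access:
#0 VA=0xE00805 (r,kernel):
  lvl0: tbl 0x38, slot 7 ⇒ 0x3C007 (P1/RW1/US1/PS0)
  lvl1: tbl 0x3C, slot 0 ⇒ 0x3F007 (P1/RW1/US1/PS0)
  → PA=0x3F805  (2 entries read)

Access #0 fault: NONE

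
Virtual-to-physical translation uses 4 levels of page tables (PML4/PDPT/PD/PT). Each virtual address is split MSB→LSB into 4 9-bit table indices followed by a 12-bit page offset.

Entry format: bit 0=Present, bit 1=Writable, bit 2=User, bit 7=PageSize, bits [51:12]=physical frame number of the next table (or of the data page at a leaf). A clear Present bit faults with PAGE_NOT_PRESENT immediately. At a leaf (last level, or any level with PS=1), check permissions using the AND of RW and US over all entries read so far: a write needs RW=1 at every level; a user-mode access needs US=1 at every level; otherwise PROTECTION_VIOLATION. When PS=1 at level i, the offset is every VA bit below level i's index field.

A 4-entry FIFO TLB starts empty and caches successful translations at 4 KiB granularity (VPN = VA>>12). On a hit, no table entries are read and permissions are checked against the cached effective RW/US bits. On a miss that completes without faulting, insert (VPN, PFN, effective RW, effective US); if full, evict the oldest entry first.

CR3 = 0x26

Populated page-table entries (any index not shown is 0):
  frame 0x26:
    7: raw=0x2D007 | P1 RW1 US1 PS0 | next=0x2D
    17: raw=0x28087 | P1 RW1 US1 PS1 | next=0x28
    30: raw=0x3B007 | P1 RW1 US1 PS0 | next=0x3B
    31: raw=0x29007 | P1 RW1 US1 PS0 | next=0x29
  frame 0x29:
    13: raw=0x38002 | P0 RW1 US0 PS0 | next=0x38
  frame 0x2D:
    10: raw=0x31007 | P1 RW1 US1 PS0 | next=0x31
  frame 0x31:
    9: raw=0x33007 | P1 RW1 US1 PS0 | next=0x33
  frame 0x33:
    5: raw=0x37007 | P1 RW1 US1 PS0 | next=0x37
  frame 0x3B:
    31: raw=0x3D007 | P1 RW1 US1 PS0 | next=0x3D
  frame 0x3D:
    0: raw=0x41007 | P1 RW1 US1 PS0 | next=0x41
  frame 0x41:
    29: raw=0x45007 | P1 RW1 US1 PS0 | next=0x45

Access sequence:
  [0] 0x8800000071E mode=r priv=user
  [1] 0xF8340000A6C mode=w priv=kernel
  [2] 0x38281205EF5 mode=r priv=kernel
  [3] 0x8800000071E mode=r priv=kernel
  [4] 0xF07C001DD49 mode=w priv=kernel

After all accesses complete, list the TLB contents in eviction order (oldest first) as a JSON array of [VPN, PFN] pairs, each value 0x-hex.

Trace:
#0 VA=0x8800000071E (r,user):
  lvl0: tbl 0x26, slot 17 ⇒ 0x28087 (P1/RW1/US1/PS1)
  ⇒ phys 0x2871E (huge @L0)  [1 reads]
#1 VA=0xF8340000A6C (w,kernel):
  lvl0: tbl 0x26, slot 31 ⇒ 0x29007 (P1/RW1/US1/PS0)
  lvl1: tbl 0x29, slot 13 ⇒ 0x38002 (P0/RW1/US0/PS0)
  ⇒ fault: PAGE_NOT_PRESENT  — 2 lookups
#2 VA=0x38281205EF5 (r,kernel):
  lvl0: tbl 0x26, slot 7 ⇒ 0x2D007 (P1/RW1/US1/PS0)
  lvl1: tbl 0x2D, slot 10 ⇒ 0x31007 (P1/RW1/US1/PS0)
  lvl2: tbl 0x31, slot 9 ⇒ 0x33007 (P1/RW1/US1/PS0)
  lvl3: tbl 0x33, slot 5 ⇒ 0x37007 (P1/RW1/US1/PS0)
  ⇒ phys 0x37EF5  [4 reads]
#3 VA=0x8800000071E (r,kernel):
  TLB hit vpn=0x88000000 → PA=0x2871E
#4 VA=0xF07C001DD49 (w,kernel):
  lvl0: tbl 0x26, slot 30 ⇒ 0x3B007 (P1/RW1/US1/PS0)
  lvl1: tbl 0x3B, slot 31 ⇒ 0x3D007 (P1/RW1/US1/PS0)
  lvl2: tbl 0x3D, slot 0 ⇒ 0x41007 (P1/RW1/US1/PS0)
  lvl3: tbl 0x41, slot 29 ⇒ 0x45007 (P1/RW1/US1/PS0)
  ⇒ phys 0x45D49  [4 reads]

TLB: [["0x88000000", "0x28"], ["0x38281205", "0x37"], ["0xF07C001D", "0x45"]]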